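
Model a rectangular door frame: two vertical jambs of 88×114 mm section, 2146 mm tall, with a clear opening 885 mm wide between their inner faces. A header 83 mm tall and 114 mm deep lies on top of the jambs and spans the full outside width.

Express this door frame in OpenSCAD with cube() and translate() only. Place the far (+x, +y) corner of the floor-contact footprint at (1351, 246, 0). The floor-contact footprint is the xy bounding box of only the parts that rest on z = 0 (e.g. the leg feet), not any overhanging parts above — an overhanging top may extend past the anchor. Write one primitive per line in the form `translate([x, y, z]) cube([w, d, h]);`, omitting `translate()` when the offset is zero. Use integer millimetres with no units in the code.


translate([290, 132, 0]) cube([88, 114, 2146]);
translate([1263, 132, 0]) cube([88, 114, 2146]);
translate([290, 132, 2146]) cube([1061, 114, 83]);


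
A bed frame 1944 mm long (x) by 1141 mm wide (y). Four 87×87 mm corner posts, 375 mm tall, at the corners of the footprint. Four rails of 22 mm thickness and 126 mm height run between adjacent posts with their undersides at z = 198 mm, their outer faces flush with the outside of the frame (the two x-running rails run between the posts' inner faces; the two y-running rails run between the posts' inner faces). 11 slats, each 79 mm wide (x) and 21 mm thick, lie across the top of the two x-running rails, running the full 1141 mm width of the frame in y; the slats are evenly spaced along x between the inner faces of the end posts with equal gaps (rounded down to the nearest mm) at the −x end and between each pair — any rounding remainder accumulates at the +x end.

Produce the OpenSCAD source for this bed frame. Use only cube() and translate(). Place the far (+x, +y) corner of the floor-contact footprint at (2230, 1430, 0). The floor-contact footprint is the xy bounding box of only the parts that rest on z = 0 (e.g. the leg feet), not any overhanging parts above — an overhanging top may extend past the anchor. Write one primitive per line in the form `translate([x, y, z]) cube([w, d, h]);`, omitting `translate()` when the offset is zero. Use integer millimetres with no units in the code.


translate([286, 289, 0]) cube([87, 87, 375]);
translate([286, 1343, 0]) cube([87, 87, 375]);
translate([2143, 289, 0]) cube([87, 87, 375]);
translate([2143, 1343, 0]) cube([87, 87, 375]);
translate([373, 289, 198]) cube([1770, 22, 126]);
translate([373, 1408, 198]) cube([1770, 22, 126]);
translate([286, 376, 198]) cube([22, 967, 126]);
translate([2208, 376, 198]) cube([22, 967, 126]);
translate([448, 289, 324]) cube([79, 1141, 21]);
translate([602, 289, 324]) cube([79, 1141, 21]);
translate([756, 289, 324]) cube([79, 1141, 21]);
translate([910, 289, 324]) cube([79, 1141, 21]);
translate([1064, 289, 324]) cube([79, 1141, 21]);
translate([1218, 289, 324]) cube([79, 1141, 21]);
translate([1372, 289, 324]) cube([79, 1141, 21]);
translate([1526, 289, 324]) cube([79, 1141, 21]);
translate([1680, 289, 324]) cube([79, 1141, 21]);
translate([1834, 289, 324]) cube([79, 1141, 21]);
translate([1988, 289, 324]) cube([79, 1141, 21]);


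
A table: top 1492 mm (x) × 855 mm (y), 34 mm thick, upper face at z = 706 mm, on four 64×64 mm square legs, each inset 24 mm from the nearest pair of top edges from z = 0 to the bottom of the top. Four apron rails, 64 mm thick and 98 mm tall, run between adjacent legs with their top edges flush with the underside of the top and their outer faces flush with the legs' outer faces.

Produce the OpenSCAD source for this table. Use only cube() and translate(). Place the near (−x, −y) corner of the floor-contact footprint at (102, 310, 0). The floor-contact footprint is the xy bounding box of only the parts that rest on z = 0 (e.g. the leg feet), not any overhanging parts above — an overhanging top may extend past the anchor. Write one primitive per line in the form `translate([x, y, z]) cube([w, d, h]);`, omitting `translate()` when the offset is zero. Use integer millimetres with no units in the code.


// leg_h = 706 - 34 = 672
// apron z = 672 - 98 = 574
translate([78, 286, 672]) cube([1492, 855, 34]);
translate([102, 310, 0]) cube([64, 64, 672]);
translate([1482, 310, 0]) cube([64, 64, 672]);
translate([102, 1053, 0]) cube([64, 64, 672]);
translate([1482, 1053, 0]) cube([64, 64, 672]);
translate([166, 310, 574]) cube([1316, 64, 98]);
translate([166, 1053, 574]) cube([1316, 64, 98]);
translate([102, 374, 574]) cube([64, 679, 98]);
translate([1482, 374, 574]) cube([64, 679, 98]);


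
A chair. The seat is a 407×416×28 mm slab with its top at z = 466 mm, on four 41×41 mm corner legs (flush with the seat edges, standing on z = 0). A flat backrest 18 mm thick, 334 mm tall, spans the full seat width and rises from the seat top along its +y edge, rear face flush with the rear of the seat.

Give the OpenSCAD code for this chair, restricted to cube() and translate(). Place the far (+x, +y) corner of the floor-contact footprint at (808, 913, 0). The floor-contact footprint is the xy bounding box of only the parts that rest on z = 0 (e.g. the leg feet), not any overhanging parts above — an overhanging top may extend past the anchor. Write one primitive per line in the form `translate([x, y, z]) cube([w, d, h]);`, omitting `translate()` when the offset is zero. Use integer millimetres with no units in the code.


// leg_h = 466 - 28 = 438
translate([401, 497, 438]) cube([407, 416, 28]);
translate([401, 497, 0]) cube([41, 41, 438]);
translate([767, 497, 0]) cube([41, 41, 438]);
translate([401, 872, 0]) cube([41, 41, 438]);
translate([767, 872, 0]) cube([41, 41, 438]);
translate([401, 895, 466]) cube([407, 18, 334]);


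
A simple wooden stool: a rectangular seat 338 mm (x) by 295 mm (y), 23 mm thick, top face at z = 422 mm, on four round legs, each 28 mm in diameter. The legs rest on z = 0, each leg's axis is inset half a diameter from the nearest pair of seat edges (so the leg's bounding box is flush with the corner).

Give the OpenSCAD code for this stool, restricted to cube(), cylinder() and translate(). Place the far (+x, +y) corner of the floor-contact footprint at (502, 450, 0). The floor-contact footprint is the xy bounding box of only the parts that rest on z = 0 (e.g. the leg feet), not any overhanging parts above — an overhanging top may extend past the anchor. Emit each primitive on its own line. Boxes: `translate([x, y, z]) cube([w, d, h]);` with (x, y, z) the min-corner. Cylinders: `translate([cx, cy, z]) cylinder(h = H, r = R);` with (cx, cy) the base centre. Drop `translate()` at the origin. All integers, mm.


translate([164, 155, 399]) cube([338, 295, 23]);
translate([178, 169, 0]) cylinder(h = 399, r = 14);
translate([488, 169, 0]) cylinder(h = 399, r = 14);
translate([178, 436, 0]) cylinder(h = 399, r = 14);
translate([488, 436, 0]) cylinder(h = 399, r = 14);


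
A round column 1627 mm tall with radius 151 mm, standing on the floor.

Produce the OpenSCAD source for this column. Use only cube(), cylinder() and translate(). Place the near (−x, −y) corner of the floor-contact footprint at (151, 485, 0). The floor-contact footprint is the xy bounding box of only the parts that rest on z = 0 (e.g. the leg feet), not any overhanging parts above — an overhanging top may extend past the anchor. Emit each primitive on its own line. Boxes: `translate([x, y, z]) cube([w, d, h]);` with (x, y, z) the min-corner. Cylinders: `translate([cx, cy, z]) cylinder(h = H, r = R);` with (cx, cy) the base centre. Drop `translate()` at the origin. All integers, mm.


translate([302, 636, 0]) cylinder(h = 1627, r = 151);


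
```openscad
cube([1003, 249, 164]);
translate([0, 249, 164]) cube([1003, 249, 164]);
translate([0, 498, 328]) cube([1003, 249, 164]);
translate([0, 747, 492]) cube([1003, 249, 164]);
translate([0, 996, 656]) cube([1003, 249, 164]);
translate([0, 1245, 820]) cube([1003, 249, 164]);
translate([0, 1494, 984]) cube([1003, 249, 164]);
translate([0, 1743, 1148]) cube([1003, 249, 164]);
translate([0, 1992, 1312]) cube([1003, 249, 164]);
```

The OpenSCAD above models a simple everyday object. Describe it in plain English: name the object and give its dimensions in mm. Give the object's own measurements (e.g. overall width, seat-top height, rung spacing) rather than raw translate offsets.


A straight staircase of 9 solid steps. Each step is 1003 mm wide (x), 249 mm deep (y, the going) and 164 mm tall (the rise). The first step rests on the floor; each subsequent step sits one going further in +y and one rise higher in +z, directly behind and above the previous step with no overlap.


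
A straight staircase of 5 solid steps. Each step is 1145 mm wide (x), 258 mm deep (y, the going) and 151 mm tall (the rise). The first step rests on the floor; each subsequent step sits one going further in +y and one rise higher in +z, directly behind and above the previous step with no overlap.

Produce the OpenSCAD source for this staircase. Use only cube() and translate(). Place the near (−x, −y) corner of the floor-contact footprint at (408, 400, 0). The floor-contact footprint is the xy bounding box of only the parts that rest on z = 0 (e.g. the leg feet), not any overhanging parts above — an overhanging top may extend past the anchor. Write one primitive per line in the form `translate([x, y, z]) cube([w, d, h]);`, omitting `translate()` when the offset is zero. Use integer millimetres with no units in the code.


translate([408, 400, 0]) cube([1145, 258, 151]);
translate([408, 658, 151]) cube([1145, 258, 151]);
translate([408, 916, 302]) cube([1145, 258, 151]);
translate([408, 1174, 453]) cube([1145, 258, 151]);
translate([408, 1432, 604]) cube([1145, 258, 151]);


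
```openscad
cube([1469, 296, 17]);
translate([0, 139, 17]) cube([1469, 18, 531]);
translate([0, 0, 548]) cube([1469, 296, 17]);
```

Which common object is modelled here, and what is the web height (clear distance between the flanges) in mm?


An I-beam. The web height is 531 mm.

Two wide flanges with a thin centred web — an I-beam. Overall 565 mm minus two 17 mm flanges gives a web of 565 − 2·17 = 531 mm.


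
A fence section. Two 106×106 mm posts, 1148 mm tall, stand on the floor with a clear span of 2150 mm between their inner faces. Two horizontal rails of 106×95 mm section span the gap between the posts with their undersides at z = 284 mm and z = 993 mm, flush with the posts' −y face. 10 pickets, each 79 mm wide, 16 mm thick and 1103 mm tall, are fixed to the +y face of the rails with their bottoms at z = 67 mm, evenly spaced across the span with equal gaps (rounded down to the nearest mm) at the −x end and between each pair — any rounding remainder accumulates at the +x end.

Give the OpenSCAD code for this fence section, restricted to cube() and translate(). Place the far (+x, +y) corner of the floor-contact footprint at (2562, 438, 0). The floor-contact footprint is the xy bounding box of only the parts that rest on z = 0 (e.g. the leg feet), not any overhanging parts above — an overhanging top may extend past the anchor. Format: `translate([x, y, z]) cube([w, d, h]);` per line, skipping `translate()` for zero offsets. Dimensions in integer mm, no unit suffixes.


translate([200, 332, 0]) cube([106, 106, 1148]);
translate([2456, 332, 0]) cube([106, 106, 1148]);
translate([306, 332, 284]) cube([2150, 106, 95]);
translate([306, 332, 993]) cube([2150, 106, 95]);
translate([429, 438, 67]) cube([79, 16, 1103]);
translate([631, 438, 67]) cube([79, 16, 1103]);
translate([833, 438, 67]) cube([79, 16, 1103]);
translate([1035, 438, 67]) cube([79, 16, 1103]);
translate([1237, 438, 67]) cube([79, 16, 1103]);
translate([1439, 438, 67]) cube([79, 16, 1103]);
translate([1641, 438, 67]) cube([79, 16, 1103]);
translate([1843, 438, 67]) cube([79, 16, 1103]);
translate([2045, 438, 67]) cube([79, 16, 1103]);
translate([2247, 438, 67]) cube([79, 16, 1103]);


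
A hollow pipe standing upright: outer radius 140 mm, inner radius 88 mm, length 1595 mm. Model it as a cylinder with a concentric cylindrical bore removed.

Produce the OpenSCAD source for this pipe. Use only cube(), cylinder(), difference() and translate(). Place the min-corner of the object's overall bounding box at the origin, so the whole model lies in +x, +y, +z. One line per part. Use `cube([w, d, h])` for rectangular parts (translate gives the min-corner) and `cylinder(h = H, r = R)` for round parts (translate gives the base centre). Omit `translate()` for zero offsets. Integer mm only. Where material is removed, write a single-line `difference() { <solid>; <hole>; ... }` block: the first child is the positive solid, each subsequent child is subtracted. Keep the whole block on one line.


difference() { translate([140, 140, 0]) cylinder(h = 1595, r = 140); translate([140, 140, 0]) cylinder(h = 1595, r = 88); }


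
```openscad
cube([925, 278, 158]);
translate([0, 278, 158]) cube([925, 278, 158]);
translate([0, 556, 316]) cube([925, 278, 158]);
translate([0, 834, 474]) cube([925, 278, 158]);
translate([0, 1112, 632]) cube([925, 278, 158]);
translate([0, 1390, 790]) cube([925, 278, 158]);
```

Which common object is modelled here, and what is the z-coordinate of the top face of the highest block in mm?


A staircase. The total rise is 948 mm.

6 identical blocks, each offset up and back from the previous — a staircase. Each step is 158 mm tall and there are 6 of them, so the total rise is 6 × 158 = 948 mm.


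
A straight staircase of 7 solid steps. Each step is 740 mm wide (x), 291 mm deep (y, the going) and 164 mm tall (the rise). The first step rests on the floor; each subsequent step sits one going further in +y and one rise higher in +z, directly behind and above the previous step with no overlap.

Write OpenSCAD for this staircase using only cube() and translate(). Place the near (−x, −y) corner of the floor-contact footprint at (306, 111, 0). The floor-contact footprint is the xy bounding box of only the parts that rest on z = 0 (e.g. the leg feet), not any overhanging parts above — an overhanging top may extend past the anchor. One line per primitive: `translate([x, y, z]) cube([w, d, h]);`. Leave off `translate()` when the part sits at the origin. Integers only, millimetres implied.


translate([306, 111, 0]) cube([740, 291, 164]);
translate([306, 402, 164]) cube([740, 291, 164]);
translate([306, 693, 328]) cube([740, 291, 164]);
translate([306, 984, 492]) cube([740, 291, 164]);
translate([306, 1275, 656]) cube([740, 291, 164]);
translate([306, 1566, 820]) cube([740, 291, 164]);
translate([306, 1857, 984]) cube([740, 291, 164]);


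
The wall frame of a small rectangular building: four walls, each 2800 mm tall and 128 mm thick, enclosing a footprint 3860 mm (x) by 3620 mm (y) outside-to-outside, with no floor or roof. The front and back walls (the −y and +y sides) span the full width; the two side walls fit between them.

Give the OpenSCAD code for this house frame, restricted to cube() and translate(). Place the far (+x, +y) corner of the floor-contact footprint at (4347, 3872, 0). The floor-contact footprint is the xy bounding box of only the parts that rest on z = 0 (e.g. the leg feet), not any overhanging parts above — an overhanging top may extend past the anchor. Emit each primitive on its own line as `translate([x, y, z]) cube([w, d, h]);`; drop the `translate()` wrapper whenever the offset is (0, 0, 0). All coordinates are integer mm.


translate([487, 252, 0]) cube([3860, 128, 2800]);
translate([487, 3744, 0]) cube([3860, 128, 2800]);
translate([487, 380, 0]) cube([128, 3364, 2800]);
translate([4219, 380, 0]) cube([128, 3364, 2800]);


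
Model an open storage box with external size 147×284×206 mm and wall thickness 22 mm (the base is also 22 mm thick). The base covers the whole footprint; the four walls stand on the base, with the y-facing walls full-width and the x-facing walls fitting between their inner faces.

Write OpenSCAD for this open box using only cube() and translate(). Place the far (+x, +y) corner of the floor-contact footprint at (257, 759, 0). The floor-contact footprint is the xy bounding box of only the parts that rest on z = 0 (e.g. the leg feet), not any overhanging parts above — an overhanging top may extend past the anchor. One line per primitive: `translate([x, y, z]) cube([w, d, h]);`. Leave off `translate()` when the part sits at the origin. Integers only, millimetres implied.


translate([110, 475, 0]) cube([147, 284, 22]);
translate([110, 475, 22]) cube([147, 22, 184]);
translate([110, 737, 22]) cube([147, 22, 184]);
translate([110, 497, 22]) cube([22, 240, 184]);
translate([235, 497, 22]) cube([22, 240, 184]);


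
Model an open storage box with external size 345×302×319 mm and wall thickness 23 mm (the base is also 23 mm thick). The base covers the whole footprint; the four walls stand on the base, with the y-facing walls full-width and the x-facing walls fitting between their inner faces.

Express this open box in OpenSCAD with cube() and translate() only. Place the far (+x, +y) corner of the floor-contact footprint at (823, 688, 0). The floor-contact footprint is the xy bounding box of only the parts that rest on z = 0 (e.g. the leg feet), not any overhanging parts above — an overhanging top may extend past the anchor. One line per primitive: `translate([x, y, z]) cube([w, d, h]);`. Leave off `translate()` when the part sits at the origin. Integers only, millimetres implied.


translate([478, 386, 0]) cube([345, 302, 23]);
translate([478, 386, 23]) cube([345, 23, 296]);
translate([478, 665, 23]) cube([345, 23, 296]);
translate([478, 409, 23]) cube([23, 256, 296]);
translate([800, 409, 23]) cube([23, 256, 296]);


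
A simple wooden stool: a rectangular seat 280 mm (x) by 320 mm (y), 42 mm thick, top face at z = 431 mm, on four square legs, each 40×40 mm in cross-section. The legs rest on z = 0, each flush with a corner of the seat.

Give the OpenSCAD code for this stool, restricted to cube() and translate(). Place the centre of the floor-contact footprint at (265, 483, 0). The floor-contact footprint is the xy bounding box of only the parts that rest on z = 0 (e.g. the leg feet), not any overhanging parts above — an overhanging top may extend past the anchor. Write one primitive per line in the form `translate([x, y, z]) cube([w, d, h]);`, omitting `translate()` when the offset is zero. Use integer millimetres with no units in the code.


translate([125, 323, 389]) cube([280, 320, 42]);
translate([125, 323, 0]) cube([40, 40, 389]);
translate([365, 323, 0]) cube([40, 40, 389]);
translate([125, 603, 0]) cube([40, 40, 389]);
translate([365, 603, 0]) cube([40, 40, 389]);


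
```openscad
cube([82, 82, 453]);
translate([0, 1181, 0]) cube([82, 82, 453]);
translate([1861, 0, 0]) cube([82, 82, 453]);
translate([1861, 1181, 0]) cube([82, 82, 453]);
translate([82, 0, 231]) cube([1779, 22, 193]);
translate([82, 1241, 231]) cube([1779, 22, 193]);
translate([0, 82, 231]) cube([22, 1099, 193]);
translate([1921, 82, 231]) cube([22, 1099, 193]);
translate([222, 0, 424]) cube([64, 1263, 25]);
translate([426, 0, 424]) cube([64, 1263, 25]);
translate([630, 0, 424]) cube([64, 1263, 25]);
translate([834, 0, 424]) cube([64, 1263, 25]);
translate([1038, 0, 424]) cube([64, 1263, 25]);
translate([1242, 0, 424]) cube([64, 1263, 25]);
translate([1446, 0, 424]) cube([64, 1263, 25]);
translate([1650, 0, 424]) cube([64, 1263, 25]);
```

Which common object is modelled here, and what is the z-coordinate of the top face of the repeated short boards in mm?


A bed frame. The slat-top height is 449 mm.

Four posts, four rails, and a row of slats — a bed frame. Slats sit on the rails at z = 231 + 193 = 424; with slat thickness 25, the top is 449 mm.


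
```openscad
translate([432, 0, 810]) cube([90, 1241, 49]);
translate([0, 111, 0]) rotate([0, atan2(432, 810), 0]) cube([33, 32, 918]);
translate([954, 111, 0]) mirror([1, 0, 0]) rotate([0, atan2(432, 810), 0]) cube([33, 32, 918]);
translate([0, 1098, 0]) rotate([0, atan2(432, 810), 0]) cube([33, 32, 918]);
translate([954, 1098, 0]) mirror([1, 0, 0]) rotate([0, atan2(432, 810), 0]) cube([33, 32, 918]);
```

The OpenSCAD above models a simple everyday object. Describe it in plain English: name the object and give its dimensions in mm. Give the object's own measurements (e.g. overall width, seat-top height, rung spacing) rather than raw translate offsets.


A sawhorse. A 90×1241×49 mm beam (x, y, z) sits on two A-frame leg pairs. Each pair is two raked legs of 33×32 mm section (32 mm along y) splaying symmetrically in x. Each leg rises 810 mm vertically over 432 mm of horizontal reach and is 918 mm long along its own axis. Every leg's outer bottom edge rests on the floor and its outer top edge meets a bottom edge of the beam — the left legs (tilting toward +x) meet the beam's −x bottom edge, the right legs (their mirror images, tilting toward −x) meet its +x bottom edge — so the leg tops tuck under the beam, the beam's underside is 810 mm above the floor, and the feet are 954 mm apart outside-to-outside with the beam centred between them. The two leg pairs are set in 111 mm from either end of the beam.


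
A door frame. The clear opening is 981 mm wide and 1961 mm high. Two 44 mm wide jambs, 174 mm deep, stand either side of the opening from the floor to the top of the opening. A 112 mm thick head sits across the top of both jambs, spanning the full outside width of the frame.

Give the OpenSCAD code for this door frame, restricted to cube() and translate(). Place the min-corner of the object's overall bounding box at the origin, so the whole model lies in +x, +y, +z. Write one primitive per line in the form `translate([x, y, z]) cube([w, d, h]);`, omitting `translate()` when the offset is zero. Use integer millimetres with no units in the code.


cube([44, 174, 1961]);
translate([1025, 0, 0]) cube([44, 174, 1961]);
translate([0, 0, 1961]) cube([1069, 174, 112]);


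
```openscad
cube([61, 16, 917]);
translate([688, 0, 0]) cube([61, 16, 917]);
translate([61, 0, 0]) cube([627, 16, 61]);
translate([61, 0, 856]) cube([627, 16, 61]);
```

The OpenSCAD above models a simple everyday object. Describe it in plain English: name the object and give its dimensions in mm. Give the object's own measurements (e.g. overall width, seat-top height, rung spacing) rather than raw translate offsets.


A rectangular picture frame lying in the x–z plane (depth along y). The opening is 627 mm wide (x) by 795 mm tall (z), surrounded by a border 61 mm wide on all four sides. The frame is 16 mm deep and is made of two full-height vertical stiles with two horizontal rails fitted between them.


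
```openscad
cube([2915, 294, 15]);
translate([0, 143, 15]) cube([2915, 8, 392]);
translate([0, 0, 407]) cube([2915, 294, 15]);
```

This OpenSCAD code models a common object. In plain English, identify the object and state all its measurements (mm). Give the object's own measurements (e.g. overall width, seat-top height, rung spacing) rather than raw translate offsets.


An I-beam lying along x, 2915 mm long. Overall section height 422 mm. Two flanges 294 mm wide (y) and 15 mm thick, one on the floor and one at the top; a web 8 mm thick runs between them, centred on the flange width.


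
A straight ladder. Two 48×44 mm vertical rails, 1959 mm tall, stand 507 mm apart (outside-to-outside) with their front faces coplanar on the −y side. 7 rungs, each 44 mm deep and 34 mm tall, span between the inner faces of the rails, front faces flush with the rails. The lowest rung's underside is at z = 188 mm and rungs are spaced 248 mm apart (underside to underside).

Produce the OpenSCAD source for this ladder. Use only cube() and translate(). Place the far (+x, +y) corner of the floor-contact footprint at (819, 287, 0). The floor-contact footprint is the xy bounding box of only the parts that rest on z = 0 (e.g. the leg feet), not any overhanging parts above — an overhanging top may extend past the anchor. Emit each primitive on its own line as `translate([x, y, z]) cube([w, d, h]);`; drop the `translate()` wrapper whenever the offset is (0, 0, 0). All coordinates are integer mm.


// rung span = 507 - 2*48 = 411
// rung[k] z = 188 + k*248
translate([312, 243, 0]) cube([48, 44, 1959]);
translate([771, 243, 0]) cube([48, 44, 1959]);
translate([360, 243, 188]) cube([411, 44, 34]);
translate([360, 243, 436]) cube([411, 44, 34]);
translate([360, 243, 684]) cube([411, 44, 34]);
translate([360, 243, 932]) cube([411, 44, 34]);
translate([360, 243, 1180]) cube([411, 44, 34]);
translate([360, 243, 1428]) cube([411, 44, 34]);
translate([360, 243, 1676]) cube([411, 44, 34]);


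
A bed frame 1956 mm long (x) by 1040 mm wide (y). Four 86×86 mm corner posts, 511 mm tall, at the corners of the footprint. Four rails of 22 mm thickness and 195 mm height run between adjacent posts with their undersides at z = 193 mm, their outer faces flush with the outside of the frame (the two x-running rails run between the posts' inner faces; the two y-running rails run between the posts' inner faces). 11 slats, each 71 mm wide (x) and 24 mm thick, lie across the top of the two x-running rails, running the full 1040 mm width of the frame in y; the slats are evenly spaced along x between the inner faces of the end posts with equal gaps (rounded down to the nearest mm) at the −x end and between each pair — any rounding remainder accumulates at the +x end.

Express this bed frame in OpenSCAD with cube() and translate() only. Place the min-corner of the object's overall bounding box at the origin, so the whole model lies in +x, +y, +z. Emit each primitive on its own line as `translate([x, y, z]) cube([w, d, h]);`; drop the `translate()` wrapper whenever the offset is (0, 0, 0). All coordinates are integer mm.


cube([86, 86, 511]);
translate([0, 954, 0]) cube([86, 86, 511]);
translate([1870, 0, 0]) cube([86, 86, 511]);
translate([1870, 954, 0]) cube([86, 86, 511]);
translate([86, 0, 193]) cube([1784, 22, 195]);
translate([86, 1018, 193]) cube([1784, 22, 195]);
translate([0, 86, 193]) cube([22, 868, 195]);
translate([1934, 86, 193]) cube([22, 868, 195]);
translate([169, 0, 388]) cube([71, 1040, 24]);
translate([323, 0, 388]) cube([71, 1040, 24]);
translate([477, 0, 388]) cube([71, 1040, 24]);
translate([631, 0, 388]) cube([71, 1040, 24]);
translate([785, 0, 388]) cube([71, 1040, 24]);
translate([939, 0, 388]) cube([71, 1040, 24]);
translate([1093, 0, 388]) cube([71, 1040, 24]);
translate([1247, 0, 388]) cube([71, 1040, 24]);
translate([1401, 0, 388]) cube([71, 1040, 24]);
translate([1555, 0, 388]) cube([71, 1040, 24]);
translate([1709, 0, 388]) cube([71, 1040, 24]);


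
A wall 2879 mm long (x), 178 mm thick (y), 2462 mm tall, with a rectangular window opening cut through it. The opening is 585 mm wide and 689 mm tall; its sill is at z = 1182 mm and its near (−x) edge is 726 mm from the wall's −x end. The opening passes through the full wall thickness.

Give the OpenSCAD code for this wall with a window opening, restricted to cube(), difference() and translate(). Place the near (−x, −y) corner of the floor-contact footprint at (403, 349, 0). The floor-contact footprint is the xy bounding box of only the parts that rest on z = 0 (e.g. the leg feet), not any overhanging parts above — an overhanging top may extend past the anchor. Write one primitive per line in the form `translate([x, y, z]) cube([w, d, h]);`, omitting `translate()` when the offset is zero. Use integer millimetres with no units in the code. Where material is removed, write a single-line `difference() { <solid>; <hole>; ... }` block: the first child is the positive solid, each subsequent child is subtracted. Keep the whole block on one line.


difference() { translate([403, 349, 0]) cube([2879, 178, 2462]); translate([1129, 349, 1182]) cube([585, 178, 689]); }


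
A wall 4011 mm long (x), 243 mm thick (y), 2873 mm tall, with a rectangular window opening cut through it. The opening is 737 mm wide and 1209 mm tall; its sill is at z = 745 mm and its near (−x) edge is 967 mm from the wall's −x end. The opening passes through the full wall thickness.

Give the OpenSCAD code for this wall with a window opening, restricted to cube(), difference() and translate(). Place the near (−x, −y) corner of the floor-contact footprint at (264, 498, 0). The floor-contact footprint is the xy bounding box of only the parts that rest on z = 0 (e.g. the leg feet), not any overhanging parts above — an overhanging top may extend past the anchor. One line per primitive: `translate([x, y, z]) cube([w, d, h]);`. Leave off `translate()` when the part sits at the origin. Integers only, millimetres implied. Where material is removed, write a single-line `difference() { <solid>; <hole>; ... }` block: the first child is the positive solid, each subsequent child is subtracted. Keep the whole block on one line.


difference() { translate([264, 498, 0]) cube([4011, 243, 2873]); translate([1231, 498, 745]) cube([737, 243, 1209]); }


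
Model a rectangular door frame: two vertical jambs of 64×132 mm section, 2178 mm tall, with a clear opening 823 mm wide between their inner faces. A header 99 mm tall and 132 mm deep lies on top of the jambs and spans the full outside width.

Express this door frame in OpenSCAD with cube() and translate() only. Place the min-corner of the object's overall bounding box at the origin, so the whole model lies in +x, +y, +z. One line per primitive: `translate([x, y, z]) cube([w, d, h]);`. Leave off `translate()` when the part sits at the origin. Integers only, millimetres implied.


cube([64, 132, 2178]);
translate([887, 0, 0]) cube([64, 132, 2178]);
translate([0, 0, 2178]) cube([951, 132, 99]);


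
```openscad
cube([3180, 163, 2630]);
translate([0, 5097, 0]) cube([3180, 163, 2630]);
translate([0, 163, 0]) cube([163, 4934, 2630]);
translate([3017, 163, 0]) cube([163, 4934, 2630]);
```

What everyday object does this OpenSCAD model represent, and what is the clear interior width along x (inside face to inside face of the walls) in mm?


A house (or room) frame. The interior width is 2854 mm.

Four 2630 mm walls enclosing a rectangle with no floor or roof — a room or house frame. Outside width is 3180 mm and wall thickness is 163 mm, so the interior width is 3180 − 2 × 163 = 2854 mm.


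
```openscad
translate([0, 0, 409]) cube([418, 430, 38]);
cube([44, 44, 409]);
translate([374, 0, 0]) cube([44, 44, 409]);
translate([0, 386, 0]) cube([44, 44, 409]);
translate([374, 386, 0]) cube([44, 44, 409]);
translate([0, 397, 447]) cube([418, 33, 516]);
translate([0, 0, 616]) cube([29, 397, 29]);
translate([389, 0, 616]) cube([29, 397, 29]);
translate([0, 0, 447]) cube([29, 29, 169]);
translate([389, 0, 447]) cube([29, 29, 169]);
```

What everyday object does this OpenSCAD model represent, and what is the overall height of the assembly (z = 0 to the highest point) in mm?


A chair. The overall height is 963 mm.

A slab on four corner posts with a tall panel at the back — a chair. The seat slab sits at z = 409 with thickness 38, and the 516 mm backrest starts at the seat top, so the overall height is 409 + 38 + 516 = 963 mm.


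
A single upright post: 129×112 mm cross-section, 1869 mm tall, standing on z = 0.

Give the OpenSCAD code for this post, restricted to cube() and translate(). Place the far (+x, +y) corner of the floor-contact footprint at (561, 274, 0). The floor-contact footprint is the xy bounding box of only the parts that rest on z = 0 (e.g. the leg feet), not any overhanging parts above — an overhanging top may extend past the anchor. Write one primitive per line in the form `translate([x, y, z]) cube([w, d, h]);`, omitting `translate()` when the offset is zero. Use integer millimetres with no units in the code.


translate([432, 162, 0]) cube([129, 112, 1869]);


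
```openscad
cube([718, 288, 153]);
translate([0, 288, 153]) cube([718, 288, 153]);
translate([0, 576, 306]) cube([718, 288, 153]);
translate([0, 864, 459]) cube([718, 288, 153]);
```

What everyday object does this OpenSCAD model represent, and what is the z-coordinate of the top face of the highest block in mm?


A staircase. The total rise is 612 mm.

4 identical blocks, each offset up and back from the previous — a staircase. Each step is 153 mm tall and there are 4 of them, so the total rise is 4 × 153 = 612 mm.


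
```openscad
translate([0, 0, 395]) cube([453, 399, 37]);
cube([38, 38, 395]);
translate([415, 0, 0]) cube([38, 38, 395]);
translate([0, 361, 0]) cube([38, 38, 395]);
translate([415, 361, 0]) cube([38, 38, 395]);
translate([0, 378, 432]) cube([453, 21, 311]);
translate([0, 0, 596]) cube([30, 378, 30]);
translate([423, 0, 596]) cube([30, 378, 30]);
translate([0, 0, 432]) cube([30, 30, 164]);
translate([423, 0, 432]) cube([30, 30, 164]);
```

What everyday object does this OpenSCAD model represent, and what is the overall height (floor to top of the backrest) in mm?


A chair. The overall height is 743 mm.

A slab on four corner posts with a tall panel at the back — a chair. The seat slab sits at z = 395 with thickness 37, and the 311 mm backrest starts at the seat top, so the overall height is 395 + 37 + 311 = 743 mm.


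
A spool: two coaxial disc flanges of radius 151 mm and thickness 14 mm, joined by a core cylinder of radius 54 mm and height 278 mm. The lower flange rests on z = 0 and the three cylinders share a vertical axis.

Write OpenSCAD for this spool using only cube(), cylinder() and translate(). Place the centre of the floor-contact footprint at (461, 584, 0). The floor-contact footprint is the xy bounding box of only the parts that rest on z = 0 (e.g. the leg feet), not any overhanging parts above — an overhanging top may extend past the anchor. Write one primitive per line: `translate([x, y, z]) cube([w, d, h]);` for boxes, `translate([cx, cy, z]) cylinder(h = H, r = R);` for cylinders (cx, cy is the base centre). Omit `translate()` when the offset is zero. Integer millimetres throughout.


translate([461, 584, 0]) cylinder(h = 14, r = 151);
translate([461, 584, 14]) cylinder(h = 278, r = 54);
translate([461, 584, 292]) cylinder(h = 14, r = 151);


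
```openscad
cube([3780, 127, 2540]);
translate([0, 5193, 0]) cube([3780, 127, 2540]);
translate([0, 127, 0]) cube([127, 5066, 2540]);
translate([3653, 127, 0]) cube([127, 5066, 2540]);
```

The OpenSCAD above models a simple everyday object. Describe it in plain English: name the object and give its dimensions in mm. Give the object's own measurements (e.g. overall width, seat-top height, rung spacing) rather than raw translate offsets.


The wall frame of a small rectangular building: four walls, each 2540 mm tall and 127 mm thick, enclosing a footprint 3780 mm (x) by 5320 mm (y) outside-to-outside, with no floor or roof. The front and back walls (the −y and +y sides) span the full width; the two side walls fit between them.


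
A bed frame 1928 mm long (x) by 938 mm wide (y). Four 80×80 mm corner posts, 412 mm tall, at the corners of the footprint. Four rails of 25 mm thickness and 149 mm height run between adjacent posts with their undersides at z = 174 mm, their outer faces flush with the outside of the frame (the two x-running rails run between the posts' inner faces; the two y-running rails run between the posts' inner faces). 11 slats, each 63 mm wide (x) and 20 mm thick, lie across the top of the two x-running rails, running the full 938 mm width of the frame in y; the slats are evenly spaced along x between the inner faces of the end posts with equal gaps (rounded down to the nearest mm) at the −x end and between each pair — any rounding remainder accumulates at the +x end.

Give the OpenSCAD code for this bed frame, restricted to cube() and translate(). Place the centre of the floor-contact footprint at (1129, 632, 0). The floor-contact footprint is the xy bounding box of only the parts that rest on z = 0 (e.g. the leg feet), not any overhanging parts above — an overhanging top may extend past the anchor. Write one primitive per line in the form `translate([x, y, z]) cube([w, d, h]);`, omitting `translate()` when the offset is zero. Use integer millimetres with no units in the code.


translate([165, 163, 0]) cube([80, 80, 412]);
translate([165, 1021, 0]) cube([80, 80, 412]);
translate([2013, 163, 0]) cube([80, 80, 412]);
translate([2013, 1021, 0]) cube([80, 80, 412]);
translate([245, 163, 174]) cube([1768, 25, 149]);
translate([245, 1076, 174]) cube([1768, 25, 149]);
translate([165, 243, 174]) cube([25, 778, 149]);
translate([2068, 243, 174]) cube([25, 778, 149]);
translate([334, 163, 323]) cube([63, 938, 20]);
translate([486, 163, 323]) cube([63, 938, 20]);
translate([638, 163, 323]) cube([63, 938, 20]);
translate([790, 163, 323]) cube([63, 938, 20]);
translate([942, 163, 323]) cube([63, 938, 20]);
translate([1094, 163, 323]) cube([63, 938, 20]);
translate([1246, 163, 323]) cube([63, 938, 20]);
translate([1398, 163, 323]) cube([63, 938, 20]);
translate([1550, 163, 323]) cube([63, 938, 20]);
translate([1702, 163, 323]) cube([63, 938, 20]);
translate([1854, 163, 323]) cube([63, 938, 20]);


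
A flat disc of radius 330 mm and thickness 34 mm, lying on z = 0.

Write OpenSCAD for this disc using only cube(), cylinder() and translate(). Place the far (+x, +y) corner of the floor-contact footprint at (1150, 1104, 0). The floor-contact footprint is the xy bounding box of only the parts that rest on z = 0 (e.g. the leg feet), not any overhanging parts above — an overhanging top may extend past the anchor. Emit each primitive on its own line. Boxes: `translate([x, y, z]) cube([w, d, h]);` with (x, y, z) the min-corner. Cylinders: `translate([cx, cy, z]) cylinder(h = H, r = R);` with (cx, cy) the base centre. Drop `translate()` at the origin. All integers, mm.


translate([820, 774, 0]) cylinder(h = 34, r = 330);


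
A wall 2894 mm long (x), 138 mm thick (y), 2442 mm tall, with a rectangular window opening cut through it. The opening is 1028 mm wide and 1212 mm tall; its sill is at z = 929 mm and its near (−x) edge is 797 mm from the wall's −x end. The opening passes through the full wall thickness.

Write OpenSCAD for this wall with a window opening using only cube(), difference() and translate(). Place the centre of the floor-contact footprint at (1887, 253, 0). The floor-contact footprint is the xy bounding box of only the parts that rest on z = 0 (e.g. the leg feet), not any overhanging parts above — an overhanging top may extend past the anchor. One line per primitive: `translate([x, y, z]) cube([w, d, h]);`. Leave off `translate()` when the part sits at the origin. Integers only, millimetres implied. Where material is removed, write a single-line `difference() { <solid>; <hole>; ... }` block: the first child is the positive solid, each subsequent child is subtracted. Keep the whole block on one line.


difference() { translate([440, 184, 0]) cube([2894, 138, 2442]); translate([1237, 184, 929]) cube([1028, 138, 1212]); }


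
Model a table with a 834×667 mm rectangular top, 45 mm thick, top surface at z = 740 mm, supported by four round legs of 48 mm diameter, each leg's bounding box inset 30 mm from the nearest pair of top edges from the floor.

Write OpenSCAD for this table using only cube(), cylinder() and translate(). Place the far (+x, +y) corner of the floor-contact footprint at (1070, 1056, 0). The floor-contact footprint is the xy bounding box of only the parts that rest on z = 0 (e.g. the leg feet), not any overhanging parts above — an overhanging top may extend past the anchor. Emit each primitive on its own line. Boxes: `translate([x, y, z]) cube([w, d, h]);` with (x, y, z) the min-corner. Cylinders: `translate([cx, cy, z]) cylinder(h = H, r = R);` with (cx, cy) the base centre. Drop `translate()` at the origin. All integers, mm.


translate([266, 419, 695]) cube([834, 667, 45]);
translate([320, 473, 0]) cylinder(h = 695, r = 24);
translate([1046, 473, 0]) cylinder(h = 695, r = 24);
translate([320, 1032, 0]) cylinder(h = 695, r = 24);
translate([1046, 1032, 0]) cylinder(h = 695, r = 24);


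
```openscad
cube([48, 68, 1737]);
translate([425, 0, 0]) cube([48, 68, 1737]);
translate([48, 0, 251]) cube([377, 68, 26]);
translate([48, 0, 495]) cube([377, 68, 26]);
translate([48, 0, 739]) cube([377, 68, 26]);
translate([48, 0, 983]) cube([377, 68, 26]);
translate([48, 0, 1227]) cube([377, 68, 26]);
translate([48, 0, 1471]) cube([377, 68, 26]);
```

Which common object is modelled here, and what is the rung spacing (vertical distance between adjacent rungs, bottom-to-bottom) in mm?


A ladder. The rung spacing is 244 mm.

Two tall 48×68 posts with 6 short bars between them — a ladder. Adjacent rungs sit at z = 251 and z = 495, so the spacing is 495 − 251 = 244 mm.
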